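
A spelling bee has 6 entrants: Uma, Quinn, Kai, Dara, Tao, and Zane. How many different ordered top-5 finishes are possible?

This is an ordered selection of 5 from 6: P(6,5).
That gives 6 × 5 × 4 × 3 × 2 = 720.

720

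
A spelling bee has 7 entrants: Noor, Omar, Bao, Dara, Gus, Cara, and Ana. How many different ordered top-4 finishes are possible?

840

There are 7 choices for 1st place, 6 for 2nd, and so on down to 4 for position 4.
That gives 7 × 6 × 5 × 4 = 840.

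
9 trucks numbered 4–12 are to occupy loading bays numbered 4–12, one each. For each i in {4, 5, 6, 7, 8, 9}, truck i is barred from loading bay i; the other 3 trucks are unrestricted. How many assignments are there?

183822

Let Aᵢ (for 4 ≤ i ≤ 9) be the placements that put truck i in its forbidden loading bay. Any j of these fix j positions, leaving (9−j)! ways to fill the rest, and there are C(6,j) ways to pick which j.
By inclusion–exclusion, the number of valid placements is Σ_{j=0}^{6} (−1)^j C(6,j)·(9−j)!.
Computing: 362880 − 241920 + 75600 − 14400 + 1800 − 144 + 6 = 183822.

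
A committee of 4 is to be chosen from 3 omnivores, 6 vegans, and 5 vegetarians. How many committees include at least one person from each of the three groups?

Unrestricted: C(14,4) = 1001 ways to pick any 4 of the 14.
Selections missing a whole group: no omnivores → C(11,4) = 330; no vegans → C(8,4) = 70; no vegetarians → C(9,4) = 126.
Add back selections omitting two groups (i.e. drawn from a single group): C(3,4) + C(6,4) + C(5,4) = 20.
By inclusion–exclusion: 1001 − 526 + 20 = 495.

495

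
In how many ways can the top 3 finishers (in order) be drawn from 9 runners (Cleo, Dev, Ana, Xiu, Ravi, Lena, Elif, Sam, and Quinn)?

504

There are 9 choices for 1st place, 8 for 2nd, and 7 for 3rd.
That gives 9 × 8 × 7 = 504.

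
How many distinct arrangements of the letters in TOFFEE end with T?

Fix T in the last position and arrange the remaining 5 letters.
Those 5 letters have E appearing twice and F appearing twice, giving (5)!/(2!·2!) = 30.

30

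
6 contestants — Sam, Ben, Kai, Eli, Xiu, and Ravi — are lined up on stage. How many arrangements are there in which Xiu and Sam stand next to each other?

240

Place the 4 others and the Xiu-Sam pair as 5 objects in a line; the pair has 2 internal arrangements.
So the count is 2·(5)! = 240.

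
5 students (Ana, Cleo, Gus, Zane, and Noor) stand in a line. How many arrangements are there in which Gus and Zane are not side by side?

72

Of the 5! = 120 arrangements, those with Gus and Zane adjacent number 2 × 4! = 48 (treat the pair as a block with 2 internal orders).
So 120 − 48 = 72 arrangements keep them apart.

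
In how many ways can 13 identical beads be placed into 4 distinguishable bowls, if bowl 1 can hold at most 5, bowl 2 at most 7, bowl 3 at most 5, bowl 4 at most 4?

Ignoring the caps, the number of non-negative solutions to x_1+…+x_4 = 13 is C(16,3) = 560.
Subtract solutions that violate a single cap (substitute x_i' = x_i − (cap_i+1)): x_1 ≥ 6 gives C(10,3) = 120; x_2 ≥ 8 gives C(8,3) = 56; x_3 ≥ 6 gives C(10,3) = 120; x_4 ≥ 5 gives C(11,3) = 165. Together 461.
Add back pairs where two caps are both exceeded: 0 + 4 + 10 + 0 + 1 + 10 = 25.
By inclusion–exclusion the count is 560 − 461 + 25 = 124.

124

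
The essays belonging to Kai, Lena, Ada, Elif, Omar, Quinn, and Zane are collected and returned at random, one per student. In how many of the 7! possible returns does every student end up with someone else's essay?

1854

This is the derangement count D_7: permutations of 7 items with no fixed point.
By inclusion–exclusion this is Σ_{j=0}^{7} (−1)^j C(7,j)·(7−j)!.
Computing: 5040 − 5040 + 2520 − 840 + 210 − 42 + 7 − 1 = 1854.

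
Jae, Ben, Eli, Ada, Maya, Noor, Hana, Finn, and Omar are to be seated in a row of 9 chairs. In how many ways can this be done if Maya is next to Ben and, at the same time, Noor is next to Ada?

Treat {Maya,Ben} as one block (2 orders) and {Noor,Ada} as another (2 orders).
That leaves 7 units to arrange: 2 × 2 × 7! = 4 × 5040 = 20160.

20160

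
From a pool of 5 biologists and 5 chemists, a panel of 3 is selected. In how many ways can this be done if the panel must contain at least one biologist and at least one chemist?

100

With no constraint there are C(10,3) = 120 possible selections.
Subtract selections that omit an entire group: no biologists → C(5,3) = 10; no chemists → C(5,3) = 10.
Both groups omitted at once is impossible, so 120 − 20 = 100.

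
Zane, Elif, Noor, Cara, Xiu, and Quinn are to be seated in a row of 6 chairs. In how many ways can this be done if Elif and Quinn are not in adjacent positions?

480

There are 6! = 720 arrangements in all. If Elif and Quinn are adjacent, merging them into one block gives 2·(5)! = 240 arrangements.
Complementary counting: 720 − 240 = 480.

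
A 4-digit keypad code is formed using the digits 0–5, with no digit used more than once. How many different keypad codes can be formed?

360

This is a permutation of 4 out of 6: P(6,4) = 6!/2!.
6 × 5 × 4 × 3 = 360.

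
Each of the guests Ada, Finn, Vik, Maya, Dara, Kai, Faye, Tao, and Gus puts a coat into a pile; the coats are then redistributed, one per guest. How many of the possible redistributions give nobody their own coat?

133496

This is the derangement count D_9: permutations of 9 items with no fixed point.
By inclusion–exclusion this is Σ_{j=0}^{9} (−1)^j C(9,j)·(9−j)!.
Computing: 362880 − 362880 + 181440 − 60480 + 15120 − 3024 + 504 − 72 + 9 − 1 = 133496.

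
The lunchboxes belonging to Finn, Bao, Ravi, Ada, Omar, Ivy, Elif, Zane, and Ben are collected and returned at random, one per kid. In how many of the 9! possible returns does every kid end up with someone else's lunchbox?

133496

This is the derangement count D_9: permutations of 9 items with no fixed point.
By inclusion–exclusion this is Σ_{j=0}^{9} (−1)^j C(9,j)·(9−j)!.
Computing: 362880 − 362880 + 181440 − 60480 + 15120 − 3024 + 504 − 72 + 9 − 1 = 133496.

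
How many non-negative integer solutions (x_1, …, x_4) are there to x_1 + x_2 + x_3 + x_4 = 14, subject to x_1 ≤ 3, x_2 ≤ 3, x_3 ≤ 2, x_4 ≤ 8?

10

By stars and bars, unrestricted non-negative solutions to x_1+…+x_4 = 14 number C(14+3,3) = 680.
Subtract solutions that violate a single cap (substitute x_i' = x_i − (cap_i+1)): x_1 ≥ 4 gives C(13,3) = 286; x_2 ≥ 4 gives C(13,3) = 286; x_3 ≥ 3 gives C(14,3) = 364; x_4 ≥ 9 gives C(8,3) = 56. Together 992.
Add back pairs where two caps are both exceeded: 84 + 120 + 4 + 120 + 4 + 10 = 342.
Subtract triples: 20 + 0 + 0 + 0 = 20.
By inclusion–exclusion the count is 680 − 992 + 342 − 20 = 10.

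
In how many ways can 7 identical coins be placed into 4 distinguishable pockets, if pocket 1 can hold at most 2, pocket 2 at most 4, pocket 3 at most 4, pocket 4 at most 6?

64

Without the upper bounds there are C(10,3) = 120 ways to split 7 among 4 pockets.
Subtract solutions that violate a single cap (substitute x_i' = x_i − (cap_i+1)): x_1 ≥ 3 gives C(7,3) = 35; x_2 ≥ 5 gives C(5,3) = 10; x_3 ≥ 5 gives C(5,3) = 10; x_4 ≥ 7 gives C(3,3) = 1. Together 56.
No two caps can be exceeded simultaneously, so the pair terms are all 0.
By inclusion–exclusion the count is 120 − 56 + 0 = 64.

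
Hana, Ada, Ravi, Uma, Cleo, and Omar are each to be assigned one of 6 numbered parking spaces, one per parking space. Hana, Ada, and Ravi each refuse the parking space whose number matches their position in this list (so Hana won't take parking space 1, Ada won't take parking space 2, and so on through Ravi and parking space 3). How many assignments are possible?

426

Let Aᵢ (for i ∈ {1, 2, 3}) be the placements that put person i in their forbidden parking space. Any j of these fix j positions, leaving (6−j)! ways to fill the rest, and there are C(3,j) ways to pick which j.
By inclusion–exclusion, the number of valid placements is Σ_{j=0}^{3} (−1)^j C(3,j)·(6−j)!.
Computing: 720 − 360 + 72 − 6 = 426.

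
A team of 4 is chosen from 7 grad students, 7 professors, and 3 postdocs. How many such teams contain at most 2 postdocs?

Split by how many postdocs are chosen (0 through 2).
Sum: C(3,0)·C(14,4) + C(3,1)·C(14,3) + C(3,2)·C(14,2) = 1001 + 1092 + 273 = 2366.

2366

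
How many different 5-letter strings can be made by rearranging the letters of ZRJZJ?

30

The 5 letters of ZRJZJ have repeats: J appearing twice and Z appearing twice.
The number of distinct arrangements is 5!/(2!·2!) = 120/4 = 30.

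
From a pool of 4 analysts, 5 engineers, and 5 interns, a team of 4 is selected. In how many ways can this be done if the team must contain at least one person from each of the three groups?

550

Total 4-person selections from all 14: C(14,4) = 1001.
Subtract selections that omit an entire group: no analysts → C(10,4) = 210; no engineers → C(9,4) = 126; no interns → C(9,4) = 126.
Add back selections omitting two groups (i.e. drawn from a single group): C(4,4) + C(5,4) + C(5,4) = 11.
By inclusion–exclusion: 1001 − 462 + 11 = 550.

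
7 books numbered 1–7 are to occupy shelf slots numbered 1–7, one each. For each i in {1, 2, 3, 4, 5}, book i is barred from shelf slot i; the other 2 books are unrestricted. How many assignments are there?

2428

Let Aᵢ (for 1 ≤ i ≤ 5) be the placements that put book i in its forbidden shelf slot. Any j of these fix j positions, leaving (7−j)! ways to fill the rest, and there are C(5,j) ways to pick which j.
By inclusion–exclusion, the number of valid placements is Σ_{j=0}^{5} (−1)^j C(5,j)·(7−j)!.
Computing: 5040 − 3600 + 1200 − 240 + 30 − 2 = 2428.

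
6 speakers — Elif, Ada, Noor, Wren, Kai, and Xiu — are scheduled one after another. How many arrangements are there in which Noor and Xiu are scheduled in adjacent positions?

Treat {Noor, Xiu} as a single unit. There are 5 units to order, and the pair itself can be ordered 2 ways.
That gives 2 × 5! = 2 × 120 = 240.

240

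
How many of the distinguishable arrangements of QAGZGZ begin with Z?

Fix Z in the first position and arrange the remaining 5 letters.
Those 5 letters have G appearing twice, giving (5)!/(2!) = 60.

60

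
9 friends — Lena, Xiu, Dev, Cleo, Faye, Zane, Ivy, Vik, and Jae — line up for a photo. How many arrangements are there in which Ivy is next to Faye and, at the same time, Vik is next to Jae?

20160

Treat {Ivy,Faye} as one block (2 orders) and {Vik,Jae} as another (2 orders).
That leaves 7 units to arrange: 2 × 2 × 7! = 4 × 5040 = 20160.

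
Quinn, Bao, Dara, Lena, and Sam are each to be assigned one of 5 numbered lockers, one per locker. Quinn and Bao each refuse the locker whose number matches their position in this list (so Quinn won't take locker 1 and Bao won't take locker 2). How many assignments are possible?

Let Aᵢ (for i ∈ {1, 2}) be the placements that put person i in their forbidden locker. Any j of these fix j positions, leaving (5−j)! ways to fill the rest, and there are C(2,j) ways to pick which j.
By inclusion–exclusion, the number of valid placements is Σ_{j=0}^{2} (−1)^j C(2,j)·(5−j)!.
Computing: 120 − 48 + 6 = 78.

78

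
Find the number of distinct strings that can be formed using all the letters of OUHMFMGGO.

Letter multiplicities in OUHMFMGGO: F×1, G×2, H×1, M×2, O×2, U×1.
The number of distinct arrangements is 9!/(2!·2!·2!) = 362880/8 = 45360.

45360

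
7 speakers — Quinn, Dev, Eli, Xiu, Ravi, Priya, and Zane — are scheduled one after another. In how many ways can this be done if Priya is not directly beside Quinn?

3600

Of the 7! = 5040 arrangements, those with Priya and Quinn adjacent number 2 × 6! = 1440 (treat the pair as a block with 2 internal orders).
So 5040 − 1440 = 3600 arrangements keep them apart.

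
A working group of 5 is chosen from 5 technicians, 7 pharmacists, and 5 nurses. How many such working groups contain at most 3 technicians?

6127

Split by how many technicians are chosen (0 through 3).
Sum: C(5,0)·C(12,5) + C(5,1)·C(12,4) + C(5,2)·C(12,3) + C(5,3)·C(12,2) = 792 + 2475 + 2200 + 660 = 6127.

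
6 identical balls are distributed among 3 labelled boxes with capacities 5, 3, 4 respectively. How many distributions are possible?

By stars and bars, unrestricted non-negative solutions to x_1+…+x_3 = 6 number C(6+2,2) = 28.
Subtract solutions that violate a single cap (substitute x_i' = x_i − (cap_i+1)): x_1 ≥ 6 gives C(2,2) = 1; x_2 ≥ 4 gives C(4,2) = 6; x_3 ≥ 5 gives C(3,2) = 3. Together 10.
No two caps can be exceeded simultaneously, so the pair terms are all 0.
By inclusion–exclusion the count is 28 − 10 + 0 = 18.

18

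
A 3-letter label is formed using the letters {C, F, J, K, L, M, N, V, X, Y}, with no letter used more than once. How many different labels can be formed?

720

With no repetition, fill the 3 letters in order: 10 choices, then 9, down to 8.
That product is 10 × 9 × 8 = 720.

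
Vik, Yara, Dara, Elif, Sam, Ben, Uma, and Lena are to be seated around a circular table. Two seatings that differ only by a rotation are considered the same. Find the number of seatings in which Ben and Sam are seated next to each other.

1440

Treat {Ben, Sam} as one unit (2 internal orders) and seat the resulting 7 units around the table: (6)! circular arrangements.
So 2 × (6)! = 2 × 720 = 1440.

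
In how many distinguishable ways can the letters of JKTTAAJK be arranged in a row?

2520

JKTTAAJK has 8 letters with A appearing twice, J appearing twice, K appearing twice, and T appearing twice.
Dividing 8! = 40320 by 2!·2!·2!·2! = 16 for the repeated letters gives 2520.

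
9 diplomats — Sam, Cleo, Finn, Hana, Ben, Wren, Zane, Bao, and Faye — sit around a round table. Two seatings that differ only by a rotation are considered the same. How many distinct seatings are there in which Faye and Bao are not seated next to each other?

Without the restriction there are (8)! = 40320 seatings.
Seatings with Faye beside Bao: treat them as a block with 2 internal orders, giving 2 × (7)! = 10080.
Subtracting, 40320 − 10080 = 30240.

30240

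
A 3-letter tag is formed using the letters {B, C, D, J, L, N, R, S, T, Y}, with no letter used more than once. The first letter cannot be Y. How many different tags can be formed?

The first letter has 10−1 = 9 choices (anything except Y).
The remaining 2 letters are filled from the other 9 symbols without repetition: 9 × 8 = 72.
Total: 9 × 72 = 648.

648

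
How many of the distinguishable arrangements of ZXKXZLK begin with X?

180

With the first slot taken by X, it remains to arrange the other 6 letters (ZKXZLK).
Those 6 letters have K appearing twice and Z appearing twice, giving (6)!/(2!·2!) = 180.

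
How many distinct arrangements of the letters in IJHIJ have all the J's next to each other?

Treat the 2 copies of J as a single block. The multiset to arrange is then {JJ, H, I, I}, 4 items in all.
That gives (4)!/(2!) = 12 arrangements.

12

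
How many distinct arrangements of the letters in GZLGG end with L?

Fix L in the last position and arrange the remaining 4 letters.
Those 4 letters have G appearing 3 times, giving (4)!/(3!) = 4.

4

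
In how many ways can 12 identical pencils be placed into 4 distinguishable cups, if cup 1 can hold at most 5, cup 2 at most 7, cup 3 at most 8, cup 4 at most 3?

162

Ignoring the caps, the number of non-negative solutions to x_1+…+x_4 = 12 is C(15,3) = 455.
Subtract solutions that violate a single cap (substitute x_i' = x_i − (cap_i+1)): x_1 ≥ 6 gives C(9,3) = 84; x_2 ≥ 8 gives C(7,3) = 35; x_3 ≥ 9 gives C(6,3) = 20; x_4 ≥ 4 gives C(11,3) = 165. Together 304.
Add back pairs where two caps are both exceeded: 0 + 0 + 10 + 0 + 1 + 0 = 11.
By inclusion–exclusion the count is 455 − 304 + 11 = 162.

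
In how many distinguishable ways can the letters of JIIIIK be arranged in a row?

Letter multiplicities in JIIIIK: I×4, J×1, K×1.
Dividing 6! = 720 by 4! = 24 for the repeated letters gives 30.

30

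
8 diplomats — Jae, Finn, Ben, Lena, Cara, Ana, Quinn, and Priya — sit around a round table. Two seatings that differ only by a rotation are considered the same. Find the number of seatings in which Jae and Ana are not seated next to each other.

Without the restriction there are (7)! = 5040 seatings.
Seatings with Jae beside Ana: treat them as a block with 2 internal orders, giving 2 × (6)! = 1440.
Subtracting, 5040 − 1440 = 3600.

3600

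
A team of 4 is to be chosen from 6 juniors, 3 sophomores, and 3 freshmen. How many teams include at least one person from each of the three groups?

243

Total 4-person selections from all 12: C(12,4) = 495.
Selections missing a whole group: no juniors → C(6,4) = 15; no sophomores → C(9,4) = 126; no freshmen → C(9,4) = 126.
Add back selections omitting two groups (i.e. drawn from a single group): C(6,4) + C(3,4) + C(3,4) = 15.
By inclusion–exclusion: 495 − 267 + 15 = 243.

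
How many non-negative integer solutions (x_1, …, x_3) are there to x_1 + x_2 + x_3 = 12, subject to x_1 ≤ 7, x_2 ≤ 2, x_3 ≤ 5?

Ignoring the caps, the number of non-negative solutions to x_1+…+x_3 = 12 is C(14,2) = 91.
Subtract solutions that violate a single cap (substitute x_i' = x_i − (cap_i+1)): x_1 ≥ 8 gives C(6,2) = 15; x_2 ≥ 3 gives C(11,2) = 55; x_3 ≥ 6 gives C(8,2) = 28. Together 98.
Add back pairs where two caps are both exceeded: 3 + 0 + 10 = 13.
By inclusion–exclusion the count is 91 − 98 + 13 = 6.

6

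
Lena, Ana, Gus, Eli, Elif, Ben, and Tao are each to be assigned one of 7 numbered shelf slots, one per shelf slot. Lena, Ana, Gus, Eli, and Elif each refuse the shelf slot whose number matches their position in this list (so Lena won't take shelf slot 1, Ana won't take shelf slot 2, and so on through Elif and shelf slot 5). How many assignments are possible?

2428

Let Aᵢ (for 1 ≤ i ≤ 5) be the placements that put person i in their forbidden shelf slot. Any j of these fix j positions, leaving (7−j)! ways to fill the rest, and there are C(5,j) ways to pick which j.
By inclusion–exclusion, the number of valid placements is Σ_{j=0}^{5} (−1)^j C(5,j)·(7−j)!.
Computing: 5040 − 3600 + 1200 − 240 + 30 − 2 = 2428.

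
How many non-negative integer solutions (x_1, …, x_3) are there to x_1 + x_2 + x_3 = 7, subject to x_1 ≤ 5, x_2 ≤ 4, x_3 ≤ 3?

Without the upper bounds there are C(9,2) = 36 ways to split 7 among 3 variables.
Subtract solutions that violate a single cap (substitute x_i' = x_i − (cap_i+1)): x_1 ≥ 6 gives C(3,2) = 3; x_2 ≥ 5 gives C(4,2) = 6; x_3 ≥ 4 gives C(5,2) = 10. Together 19.
No two caps can be exceeded simultaneously, so the pair terms are all 0.
By inclusion–exclusion the count is 36 − 19 + 0 = 17.

17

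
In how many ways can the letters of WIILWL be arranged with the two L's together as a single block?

30

Treat the 2 copies of L as a single block. The multiset to arrange is then {LL, I, I, W, W}, 5 items in all.
That gives (5)!/(2!·2!) = 30 arrangements.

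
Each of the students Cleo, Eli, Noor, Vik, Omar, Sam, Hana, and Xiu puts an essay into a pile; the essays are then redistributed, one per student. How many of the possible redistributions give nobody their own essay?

Count assignments avoiding every fixed point. For any j of the 8 students fixed to their own essay, the other 8−j can be arranged in (8−j)! ways.
By inclusion–exclusion this is Σ_{j=0}^{8} (−1)^j C(8,j)·(8−j)!.
Computing: 40320 − 40320 + 20160 − 6720 + 1680 − 336 + 56 − 8 + 1 = 14833.

14833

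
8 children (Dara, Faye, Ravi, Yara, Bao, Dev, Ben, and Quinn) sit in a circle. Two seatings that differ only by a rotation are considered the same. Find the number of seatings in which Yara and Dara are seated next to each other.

Treat {Yara, Dara} as one unit (2 internal orders) and seat the resulting 7 units around the table: (6)! circular arrangements.
So 2 × (6)! = 2 × 720 = 1440.

1440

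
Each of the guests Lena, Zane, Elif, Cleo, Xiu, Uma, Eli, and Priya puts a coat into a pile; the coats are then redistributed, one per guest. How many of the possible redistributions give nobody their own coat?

Let Aᵢ be the assignments in which guest i gets their own coat. We want the size of the complement of A₁∪…∪A_8.
By inclusion–exclusion this is Σ_{j=0}^{8} (−1)^j C(8,j)·(8−j)!.
Computing: 40320 − 40320 + 20160 − 6720 + 1680 − 336 + 56 − 8 + 1 = 14833.

14833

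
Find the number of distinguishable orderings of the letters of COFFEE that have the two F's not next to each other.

There are 6!/(2!·2!) = 180 arrangements of COFFEE in total.
Arrangements with the F's together: treat FF as one letter, giving (5)!/(2!) = 60.
Subtracting, 180 − 60 = 120 arrangements keep the F's apart.

120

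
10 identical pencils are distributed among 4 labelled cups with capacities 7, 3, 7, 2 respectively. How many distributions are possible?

82

By stars and bars, unrestricted non-negative solutions to x_1+…+x_4 = 10 number C(10+3,3) = 286.
Subtract solutions that violate a single cap (substitute x_i' = x_i − (cap_i+1)): x_1 ≥ 8 gives C(5,3) = 10; x_2 ≥ 4 gives C(9,3) = 84; x_3 ≥ 8 gives C(5,3) = 10; x_4 ≥ 3 gives C(10,3) = 120. Together 224.
Add back pairs where two caps are both exceeded: 0 + 0 + 0 + 0 + 20 + 0 = 20.
By inclusion–exclusion the count is 286 − 224 + 20 = 82.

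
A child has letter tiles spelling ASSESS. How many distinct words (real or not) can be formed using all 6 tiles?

30

ASSESS has 6 letters with S appearing 4 times.
The number of distinct arrangements is 6!/(4!) = 720/24 = 30.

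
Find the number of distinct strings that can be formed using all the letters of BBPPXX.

Letter multiplicities in BBPPXX: B×2, P×2, X×2.
The number of distinct arrangements is 6!/(2!·2!·2!) = 720/8 = 90.

90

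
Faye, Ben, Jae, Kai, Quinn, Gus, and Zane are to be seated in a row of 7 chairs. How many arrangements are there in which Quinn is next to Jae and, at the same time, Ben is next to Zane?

Treat {Quinn,Jae} as one block (2 orders) and {Ben,Zane} as another (2 orders).
That leaves 5 units to arrange: 2 × 2 × 5! = 4 × 120 = 480.

480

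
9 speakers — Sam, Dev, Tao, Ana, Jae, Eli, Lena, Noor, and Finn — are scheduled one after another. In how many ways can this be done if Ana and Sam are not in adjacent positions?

There are 9! = 362880 arrangements in all. If Ana and Sam are adjacent, merging them into one block gives 2·(8)! = 80640 arrangements.
So 362880 − 80640 = 282240 arrangements keep them apart.

282240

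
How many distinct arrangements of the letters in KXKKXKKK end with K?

21

Fix K in the last position and arrange the remaining 7 letters.
Those 7 letters have K appearing 5 times and X appearing twice, giving (7)!/(5!·2!) = 21.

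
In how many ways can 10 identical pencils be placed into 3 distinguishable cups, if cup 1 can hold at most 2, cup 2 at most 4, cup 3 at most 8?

By stars and bars, unrestricted non-negative solutions to x_1+…+x_3 = 10 number C(10+2,2) = 66.
Subtract solutions that violate a single cap (substitute x_i' = x_i − (cap_i+1)): x_1 ≥ 3 gives C(9,2) = 36; x_2 ≥ 5 gives C(7,2) = 21; x_3 ≥ 9 gives C(3,2) = 3. Together 60.
Add back pairs where two caps are both exceeded: 6 + 0 + 0 = 6.
By inclusion–exclusion the count is 66 − 60 + 6 = 12.

12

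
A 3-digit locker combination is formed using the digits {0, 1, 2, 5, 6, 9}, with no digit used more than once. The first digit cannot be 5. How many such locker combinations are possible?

100

The first digit has 6−1 = 5 choices (anything except 5).
The remaining 2 digits are filled from the other 5 symbols without repetition: 5 × 4 = 20.
Total: 5 × 20 = 100.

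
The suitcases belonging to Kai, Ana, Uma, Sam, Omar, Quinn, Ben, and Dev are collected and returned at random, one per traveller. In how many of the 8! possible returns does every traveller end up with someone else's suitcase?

14833

Let Aᵢ be the assignments in which traveller i gets their own suitcase. We want the size of the complement of A₁∪…∪A_8.
By inclusion–exclusion this is Σ_{j=0}^{8} (−1)^j C(8,j)·(8−j)!.
Computing: 40320 − 40320 + 20160 − 6720 + 1680 − 336 + 56 − 8 + 1 = 14833.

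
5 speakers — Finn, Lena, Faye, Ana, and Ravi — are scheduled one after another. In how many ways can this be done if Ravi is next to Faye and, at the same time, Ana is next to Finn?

24

Treat {Ravi,Faye} as one block (2 orders) and {Ana,Finn} as another (2 orders).
That leaves 3 units to arrange: 2 × 2 × 3! = 4 × 6 = 24.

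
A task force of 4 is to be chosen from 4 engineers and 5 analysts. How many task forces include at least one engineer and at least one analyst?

120

Unrestricted: C(9,4) = 126 ways to pick any 4 of the 9.
Selections missing a whole group: no engineers → C(5,4) = 5; no analysts → C(4,4) = 1.
Both groups omitted at once is impossible, so 126 − 6 = 120.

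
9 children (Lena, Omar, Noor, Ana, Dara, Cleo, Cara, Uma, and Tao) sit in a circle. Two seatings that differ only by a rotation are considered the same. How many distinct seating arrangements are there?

40320

Seat Lena anywhere (absorbing the rotational symmetry), then permute the other 8: (8)! = 40320.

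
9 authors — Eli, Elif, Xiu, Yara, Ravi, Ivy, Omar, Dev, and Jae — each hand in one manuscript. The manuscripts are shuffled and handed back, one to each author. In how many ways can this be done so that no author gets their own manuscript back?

133496

This is the derangement count D_9: permutations of 9 items with no fixed point.
By inclusion–exclusion this is Σ_{j=0}^{9} (−1)^j C(9,j)·(9−j)!.
Computing: 362880 − 362880 + 181440 − 60480 + 15120 − 3024 + 504 − 72 + 9 − 1 = 133496.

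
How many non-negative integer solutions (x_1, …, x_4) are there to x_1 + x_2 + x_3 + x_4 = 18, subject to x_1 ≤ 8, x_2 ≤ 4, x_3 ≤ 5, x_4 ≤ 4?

20

By stars and bars, unrestricted non-negative solutions to x_1+…+x_4 = 18 number C(18+3,3) = 1330.
Subtract solutions that violate a single cap (substitute x_i' = x_i − (cap_i+1)): x_1 ≥ 9 gives C(12,3) = 220; x_2 ≥ 5 gives C(16,3) = 560; x_3 ≥ 6 gives C(15,3) = 455; x_4 ≥ 5 gives C(16,3) = 560. Together 1795.
Add back pairs where two caps are both exceeded: 35 + 20 + 35 + 120 + 165 + 120 = 495.
Subtract triples: 0 + 0 + 0 + 10 = 10.
By inclusion–exclusion the count is 1330 − 1795 + 495 − 10 = 20.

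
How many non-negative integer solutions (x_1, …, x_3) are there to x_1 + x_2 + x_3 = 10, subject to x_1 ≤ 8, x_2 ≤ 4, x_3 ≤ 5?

Ignoring the caps, the number of non-negative solutions to x_1+…+x_3 = 10 is C(12,2) = 66.
Subtract solutions that violate a single cap (substitute x_i' = x_i − (cap_i+1)): x_1 ≥ 9 gives C(3,2) = 3; x_2 ≥ 5 gives C(7,2) = 21; x_3 ≥ 6 gives C(6,2) = 15. Together 39.
No two caps can be exceeded simultaneously, so the pair terms are all 0.
By inclusion–exclusion the count is 66 − 39 + 0 = 27.

27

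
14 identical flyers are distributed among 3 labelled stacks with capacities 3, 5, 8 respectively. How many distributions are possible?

6

Ignoring the caps, the number of non-negative solutions to x_1+…+x_3 = 14 is C(16,2) = 120.
Subtract solutions that violate a single cap (substitute x_i' = x_i − (cap_i+1)): x_1 ≥ 4 gives C(12,2) = 66; x_2 ≥ 6 gives C(10,2) = 45; x_3 ≥ 9 gives C(7,2) = 21. Together 132.
Add back pairs where two caps are both exceeded: 15 + 3 + 0 = 18.
By inclusion–exclusion the count is 120 − 132 + 18 = 6.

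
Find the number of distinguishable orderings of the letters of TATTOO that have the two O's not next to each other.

There are 6!/(3!·2!) = 60 arrangements of TATTOO in total.
If the two O's are adjacent, glue them into one block, leaving 5 items to arrange: (5)!/(3!) = 20 ways.
Hence 60 − 20 = 40.

40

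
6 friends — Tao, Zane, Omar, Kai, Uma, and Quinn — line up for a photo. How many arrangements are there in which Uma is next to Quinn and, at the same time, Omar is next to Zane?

96

Treat {Uma,Quinn} as one block (2 orders) and {Omar,Zane} as another (2 orders).
That leaves 4 units to arrange: 2 × 2 × 4! = 4 × 24 = 96.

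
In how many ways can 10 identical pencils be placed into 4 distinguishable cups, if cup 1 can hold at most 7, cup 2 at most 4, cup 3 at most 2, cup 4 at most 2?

Ignoring the caps, the number of non-negative solutions to x_1+…+x_4 = 10 is C(13,3) = 286.
Subtract solutions that violate a single cap (substitute x_i' = x_i − (cap_i+1)): x_1 ≥ 8 gives C(5,3) = 10; x_2 ≥ 5 gives C(8,3) = 56; x_3 ≥ 3 gives C(10,3) = 120; x_4 ≥ 3 gives C(10,3) = 120. Together 306.
Add back pairs where two caps are both exceeded: 0 + 0 + 0 + 10 + 10 + 35 = 55.
By inclusion–exclusion the count is 286 − 306 + 55 = 35.

35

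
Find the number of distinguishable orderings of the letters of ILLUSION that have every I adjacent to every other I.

2520

Treat the 2 copies of I as a single block. The multiset to arrange is then {II, L, L, N, O, S, U}, 7 items in all.
That gives (7)!/(2!) = 2520 arrangements.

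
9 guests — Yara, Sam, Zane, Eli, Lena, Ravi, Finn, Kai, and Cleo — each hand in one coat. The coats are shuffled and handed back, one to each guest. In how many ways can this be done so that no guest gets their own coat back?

Let Aᵢ be the assignments in which guest i gets their own coat. We want the size of the complement of A₁∪…∪A_9.
By inclusion–exclusion this is Σ_{j=0}^{9} (−1)^j C(9,j)·(9−j)!.
Computing: 362880 − 362880 + 181440 − 60480 + 15120 − 3024 + 504 − 72 + 9 − 1 = 133496.

133496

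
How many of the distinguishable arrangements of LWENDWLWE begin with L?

With the first slot taken by L, it remains to arrange the other 8 letters (WENDWLWE).
Those 8 letters have E appearing twice and W appearing 3 times, giving (8)!/(3!·2!) = 3360.

3360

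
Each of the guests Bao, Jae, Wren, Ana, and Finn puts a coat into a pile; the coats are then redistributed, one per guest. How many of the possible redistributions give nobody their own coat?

44

Count assignments avoiding every fixed point. For any j of the 5 guests fixed to their own coat, the other 5−j can be arranged in (5−j)! ways.
By inclusion–exclusion this is Σ_{j=0}^{5} (−1)^j C(5,j)·(5−j)!.
Computing: 120 − 120 + 60 − 20 + 5 − 1 = 44.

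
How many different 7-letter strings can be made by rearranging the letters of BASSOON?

1260

BASSOON has 7 letters with O appearing twice and S appearing twice.
Dividing 7! = 5040 by 2!·2! = 4 for the repeated letters gives 1260.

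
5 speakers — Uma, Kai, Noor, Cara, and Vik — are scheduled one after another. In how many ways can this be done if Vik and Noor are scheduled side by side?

48

Place the 3 others and the Vik-Noor pair as 4 objects in a line; the pair has 2 internal arrangements.
So the count is 2·(4)! = 48.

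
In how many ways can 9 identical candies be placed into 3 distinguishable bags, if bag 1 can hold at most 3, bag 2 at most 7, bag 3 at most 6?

25

Without the upper bounds there are C(11,2) = 55 ways to split 9 among 3 bags.
Subtract solutions that violate a single cap (substitute x_i' = x_i − (cap_i+1)): x_1 ≥ 4 gives C(7,2) = 21; x_2 ≥ 8 gives C(3,2) = 3; x_3 ≥ 7 gives C(4,2) = 6. Together 30.
No two caps can be exceeded simultaneously, so the pair terms are all 0.
By inclusion–exclusion the count is 55 − 30 + 0 = 25.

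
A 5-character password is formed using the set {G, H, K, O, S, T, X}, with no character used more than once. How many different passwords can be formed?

2520

This is a permutation of 5 out of 7: P(7,5) = 7!/2!.
7 × 6 × 5 × 4 × 3 = 2520.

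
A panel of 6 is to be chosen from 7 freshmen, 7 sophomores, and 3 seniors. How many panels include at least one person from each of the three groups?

8967

With no constraint there are C(17,6) = 12376 possible selections.
Selections missing a whole group: no freshmen → C(10,6) = 210; no sophomores → C(10,6) = 210; no seniors → C(14,6) = 3003.
Add back selections omitting two groups (i.e. drawn from a single group): C(7,6) + C(7,6) + C(3,6) = 14.
By inclusion–exclusion: 12376 − 3423 + 14 = 8967.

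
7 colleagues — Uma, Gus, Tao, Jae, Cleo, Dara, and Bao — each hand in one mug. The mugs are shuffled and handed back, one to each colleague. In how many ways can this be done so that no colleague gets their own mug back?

Count assignments avoiding every fixed point. For any j of the 7 colleagues fixed to their own mug, the other 7−j can be arranged in (7−j)! ways.
By inclusion–exclusion this is Σ_{j=0}^{7} (−1)^j C(7,j)·(7−j)!.
Computing: 5040 − 5040 + 2520 − 840 + 210 − 42 + 7 − 1 = 1854.

1854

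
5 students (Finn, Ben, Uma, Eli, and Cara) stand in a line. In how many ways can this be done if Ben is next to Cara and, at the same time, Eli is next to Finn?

24

Treat {Ben,Cara} as one block (2 orders) and {Eli,Finn} as another (2 orders).
That leaves 3 units to arrange: 2 × 2 × 3! = 4 × 6 = 24.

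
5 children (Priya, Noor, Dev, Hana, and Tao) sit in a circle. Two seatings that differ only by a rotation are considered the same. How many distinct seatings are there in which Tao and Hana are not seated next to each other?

Without the restriction there are (4)! = 24 seatings.
Those with Tao next to Hana: fuse the pair into one unit and seat 4 units around a circle — 2·(3)! = 12.
Subtracting, 24 − 12 = 12.

12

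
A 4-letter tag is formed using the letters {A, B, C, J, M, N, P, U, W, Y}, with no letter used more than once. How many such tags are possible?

5040

Choose and order 4 of the 10 symbols: the first letter has 10 options, the next 9, then 8, 7.
10 × 9 × 8 × 7 = 5040.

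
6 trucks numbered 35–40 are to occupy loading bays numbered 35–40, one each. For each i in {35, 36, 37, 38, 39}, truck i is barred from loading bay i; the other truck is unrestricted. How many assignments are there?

Let Aᵢ (for 35 ≤ i ≤ 39) be the placements that put truck i in its forbidden loading bay. Any j of these fix j positions, leaving (6−j)! ways to fill the rest, and there are C(5,j) ways to pick which j.
By inclusion–exclusion, the number of valid placements is Σ_{j=0}^{5} (−1)^j C(5,j)·(6−j)!.
Computing: 720 − 600 + 240 − 60 + 10 − 1 = 309.

309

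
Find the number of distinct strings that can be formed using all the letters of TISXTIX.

Letter multiplicities in TISXTIX: I×2, S×1, T×2, X×2.
The number of distinct arrangements is 7!/(2!·2!·2!) = 5040/8 = 630.

630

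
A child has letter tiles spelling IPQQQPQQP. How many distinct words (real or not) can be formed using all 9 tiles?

504

IPQQQPQQP has 9 letters with P appearing 3 times and Q appearing 5 times.
Dividing 9! = 362880 by 5!·3! = 720 for the repeated letters gives 504.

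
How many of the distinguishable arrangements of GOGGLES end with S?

With the last slot taken by S, it remains to arrange the other 6 letters (GOGGLE).
Those 6 letters have G appearing 3 times, giving (6)!/(3!) = 120.

120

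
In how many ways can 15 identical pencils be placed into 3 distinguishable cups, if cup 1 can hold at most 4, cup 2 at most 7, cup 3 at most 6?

Ignoring the caps, the number of non-negative solutions to x_1+…+x_3 = 15 is C(17,2) = 136.
Subtract solutions that violate a single cap (substitute x_i' = x_i − (cap_i+1)): x_1 ≥ 5 gives C(12,2) = 66; x_2 ≥ 8 gives C(9,2) = 36; x_3 ≥ 7 gives C(10,2) = 45. Together 147.
Add back pairs where two caps are both exceeded: 6 + 10 + 1 = 17.
By inclusion–exclusion the count is 136 − 147 + 17 = 6.

6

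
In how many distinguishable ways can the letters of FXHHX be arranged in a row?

30

Letter multiplicities in FXHHX: F×1, H×2, X×2.
The number of distinct arrangements is 5!/(2!·2!) = 120/4 = 30.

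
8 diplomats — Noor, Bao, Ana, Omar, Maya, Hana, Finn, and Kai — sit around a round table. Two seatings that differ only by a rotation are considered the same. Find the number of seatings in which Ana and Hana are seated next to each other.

Glue Ana and Hana into a block (2 internal orders). Seating 7 units around a circle gives (6)! arrangements.
So 2 × (6)! = 2 × 720 = 1440.

1440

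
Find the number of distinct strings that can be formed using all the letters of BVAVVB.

BVAVVB has 6 letters with B appearing twice and V appearing 3 times.
So there are 6! / (3!·2!) = 60 distinguishable arrangements.

60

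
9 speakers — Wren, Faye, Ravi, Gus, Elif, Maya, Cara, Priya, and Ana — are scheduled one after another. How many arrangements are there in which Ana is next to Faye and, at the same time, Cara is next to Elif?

20160

Treat {Ana,Faye} as one block (2 orders) and {Cara,Elif} as another (2 orders).
That leaves 7 units to arrange: 2 × 2 × 7! = 4 × 5040 = 20160.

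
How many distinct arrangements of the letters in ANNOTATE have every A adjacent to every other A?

Treat the 2 copies of A as a single block. The multiset to arrange is then {AA, E, N, N, O, T, T}, 7 items in all.
That gives (7)!/(2!·2!) = 1260 arrangements.

1260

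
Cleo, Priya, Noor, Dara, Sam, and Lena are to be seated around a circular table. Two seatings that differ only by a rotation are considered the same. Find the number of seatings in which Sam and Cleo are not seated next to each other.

72

Without the restriction there are (5)! = 120 seatings.
Those with Sam next to Cleo: fuse the pair into one unit and seat 5 units around a circle — 2·(4)! = 48.
Subtracting, 120 − 48 = 72.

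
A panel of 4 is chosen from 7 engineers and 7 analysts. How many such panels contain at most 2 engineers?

Split by how many engineers are chosen (0 through 2).
Sum: C(7,0)·C(7,4) + C(7,1)·C(7,3) + C(7,2)·C(7,2) = 35 + 245 + 441 = 721.

721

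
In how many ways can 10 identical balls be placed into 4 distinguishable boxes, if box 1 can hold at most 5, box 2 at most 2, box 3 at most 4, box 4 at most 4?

By stars and bars, unrestricted non-negative solutions to x_1+…+x_4 = 10 number C(10+3,3) = 286.
Subtract solutions that violate a single cap (substitute x_i' = x_i − (cap_i+1)): x_1 ≥ 6 gives C(7,3) = 35; x_2 ≥ 3 gives C(10,3) = 120; x_3 ≥ 5 gives C(8,3) = 56; x_4 ≥ 5 gives C(8,3) = 56. Together 267.
Add back pairs where two caps are both exceeded: 4 + 0 + 0 + 10 + 10 + 1 = 25.
By inclusion–exclusion the count is 286 − 267 + 25 = 44.

44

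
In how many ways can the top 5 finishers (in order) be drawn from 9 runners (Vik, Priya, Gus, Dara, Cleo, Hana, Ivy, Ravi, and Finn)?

15120

There are 9 choices for 1st place, 8 for 2nd, and so on down to 5 for position 5.
That gives 9 × 8 × 7 × 6 × 5 = 15120.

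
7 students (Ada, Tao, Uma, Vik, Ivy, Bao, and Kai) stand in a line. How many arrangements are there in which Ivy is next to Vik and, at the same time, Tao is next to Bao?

480

Treat {Ivy,Vik} as one block (2 orders) and {Tao,Bao} as another (2 orders).
That leaves 5 units to arrange: 2 × 2 × 5! = 4 × 120 = 480.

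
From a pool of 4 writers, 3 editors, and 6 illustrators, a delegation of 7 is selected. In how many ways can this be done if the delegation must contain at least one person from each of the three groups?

1559

Total 7-person selections from all 13: C(13,7) = 1716.
Subtract selections that omit an entire group: no writers → C(9,7) = 36; no editors → C(10,7) = 120; no illustrators → C(7,7) = 1.
Add back selections omitting two groups (i.e. drawn from a single group): C(4,7) + C(3,7) + C(6,7) = 0.
By inclusion–exclusion: 1716 − 157 + 0 = 1559.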